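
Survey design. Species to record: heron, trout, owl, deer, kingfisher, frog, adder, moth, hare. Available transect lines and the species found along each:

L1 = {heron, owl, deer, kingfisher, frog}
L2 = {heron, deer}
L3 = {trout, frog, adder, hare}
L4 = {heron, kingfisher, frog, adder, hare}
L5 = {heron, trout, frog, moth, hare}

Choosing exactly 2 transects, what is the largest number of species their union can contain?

Choosing L1, L3 covers {heron, trout, owl, deer, kingfisher, frog, adder, hare} — 8 species.
No choice of 2 transects does better; here moth is left uncovered.

8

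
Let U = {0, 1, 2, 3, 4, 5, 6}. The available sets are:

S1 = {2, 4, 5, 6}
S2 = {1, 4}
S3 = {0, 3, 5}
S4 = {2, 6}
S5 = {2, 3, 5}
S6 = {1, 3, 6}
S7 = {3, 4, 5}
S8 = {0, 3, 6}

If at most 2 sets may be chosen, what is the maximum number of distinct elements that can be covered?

Choosing S1, S3 covers {0, 2, 3, 4, 5, 6} — 6 elements.
No choice of 2 sets does better; here 1 is left uncovered.

6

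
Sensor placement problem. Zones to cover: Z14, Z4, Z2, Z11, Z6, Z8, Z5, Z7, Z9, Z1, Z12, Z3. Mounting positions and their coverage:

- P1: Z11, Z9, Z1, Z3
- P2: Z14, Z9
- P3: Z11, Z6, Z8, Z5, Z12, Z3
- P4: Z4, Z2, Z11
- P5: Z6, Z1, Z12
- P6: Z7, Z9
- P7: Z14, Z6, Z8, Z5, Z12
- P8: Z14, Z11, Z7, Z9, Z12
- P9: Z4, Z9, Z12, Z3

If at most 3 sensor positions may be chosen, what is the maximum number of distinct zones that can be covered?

11

Choosing P1, P4, P7 covers {Z14, Z4, Z2, Z11, Z6, Z8, Z5, Z9, Z1, Z12, Z3} — 11 zones.
No choice of 3 sensor positions does better; here Z7 is left uncovered.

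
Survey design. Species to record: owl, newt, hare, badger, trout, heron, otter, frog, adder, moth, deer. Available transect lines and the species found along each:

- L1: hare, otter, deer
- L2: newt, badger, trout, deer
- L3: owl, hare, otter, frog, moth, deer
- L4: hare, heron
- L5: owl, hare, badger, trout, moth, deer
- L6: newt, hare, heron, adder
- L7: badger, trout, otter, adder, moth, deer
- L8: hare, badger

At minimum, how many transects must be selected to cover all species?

L2, L3, L6 together cover {owl, newt, hare, badger, trout, heron, otter, frog, adder, moth, deer} — every species.
No 2 of the 8 transects cover everything (all 28 pairs fall short), so 3 is minimum.

3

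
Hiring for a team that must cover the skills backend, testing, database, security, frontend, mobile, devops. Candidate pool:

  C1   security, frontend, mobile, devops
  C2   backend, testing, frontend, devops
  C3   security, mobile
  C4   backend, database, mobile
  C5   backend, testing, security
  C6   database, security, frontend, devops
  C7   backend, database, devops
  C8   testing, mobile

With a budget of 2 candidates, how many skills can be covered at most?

Choosing C1, C2 covers {backend, testing, security, frontend, mobile, devops} — 6 skills.
No choice of 2 candidates does better; here database is left uncovered.

6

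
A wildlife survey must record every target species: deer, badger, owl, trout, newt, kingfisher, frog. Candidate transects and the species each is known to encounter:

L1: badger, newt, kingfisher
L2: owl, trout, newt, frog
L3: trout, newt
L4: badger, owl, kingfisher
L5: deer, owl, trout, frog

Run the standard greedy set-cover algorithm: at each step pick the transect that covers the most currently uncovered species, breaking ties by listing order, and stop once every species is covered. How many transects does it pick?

3

Pick 1: L2 covers 4 new species (owl, trout, newt, frog).
Pick 2: L1 covers 2 new species (badger, kingfisher).
Pick 3: L5 covers 1 new species (deer).
Greedy uses 3 transects. (The true minimum is 2.)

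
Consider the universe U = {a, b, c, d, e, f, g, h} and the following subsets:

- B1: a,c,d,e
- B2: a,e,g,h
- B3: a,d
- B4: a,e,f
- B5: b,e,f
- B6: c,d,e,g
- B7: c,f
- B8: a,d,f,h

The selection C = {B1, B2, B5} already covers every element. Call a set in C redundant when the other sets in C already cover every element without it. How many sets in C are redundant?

0

Drop B1: c, d uncovered — not redundant.
Drop B2: g, h uncovered — not redundant.
Drop B5: b, f uncovered — not redundant.
None of the sets in C is redundant.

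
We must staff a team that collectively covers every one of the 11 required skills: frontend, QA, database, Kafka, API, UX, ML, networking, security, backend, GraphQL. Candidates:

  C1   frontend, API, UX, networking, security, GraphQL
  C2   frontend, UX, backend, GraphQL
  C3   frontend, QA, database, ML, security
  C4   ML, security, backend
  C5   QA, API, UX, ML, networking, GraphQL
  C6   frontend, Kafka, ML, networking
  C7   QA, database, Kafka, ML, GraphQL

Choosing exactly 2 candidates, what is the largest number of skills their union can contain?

10

Choosing C1, C7 covers {frontend, QA, database, Kafka, API, UX, ML, networking, security, GraphQL} — 10 skills.
No choice of 2 candidates does better; here backend is left uncovered.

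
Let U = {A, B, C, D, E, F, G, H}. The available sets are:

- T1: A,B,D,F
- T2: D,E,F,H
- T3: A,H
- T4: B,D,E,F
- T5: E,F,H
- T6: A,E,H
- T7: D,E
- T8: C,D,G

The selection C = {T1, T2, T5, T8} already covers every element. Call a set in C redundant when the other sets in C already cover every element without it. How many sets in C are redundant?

2

Drop T1: A, B uncovered — not redundant.
Drop T2: the rest still cover every element — redundant.
Drop T5: the rest still cover every element — redundant.
Drop T8: C, G uncovered — not redundant.
2 redundant: T2, T5.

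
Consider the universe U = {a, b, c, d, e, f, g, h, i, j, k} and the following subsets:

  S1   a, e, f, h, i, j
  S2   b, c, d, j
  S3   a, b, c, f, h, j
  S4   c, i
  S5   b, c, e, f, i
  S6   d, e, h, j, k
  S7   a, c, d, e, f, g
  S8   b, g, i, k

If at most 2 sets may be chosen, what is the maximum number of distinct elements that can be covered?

9

Choosing S1, S2 covers {a, b, c, d, e, f, h, i, j} — 9 elements.
No choice of 2 sets does better; here g, k are left uncovered.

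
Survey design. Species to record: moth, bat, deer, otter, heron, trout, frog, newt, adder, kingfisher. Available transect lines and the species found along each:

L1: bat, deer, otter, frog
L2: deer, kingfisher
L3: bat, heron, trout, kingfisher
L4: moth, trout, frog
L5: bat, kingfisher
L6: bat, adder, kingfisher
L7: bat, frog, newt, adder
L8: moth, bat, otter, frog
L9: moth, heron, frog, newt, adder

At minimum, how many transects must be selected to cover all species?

3

L1, L3, L9 together cover {moth, bat, deer, otter, heron, trout, frog, newt, adder, kingfisher} — every species.
No 2 of the 9 transects cover everything (all 36 pairs fall short), so 3 is minimum.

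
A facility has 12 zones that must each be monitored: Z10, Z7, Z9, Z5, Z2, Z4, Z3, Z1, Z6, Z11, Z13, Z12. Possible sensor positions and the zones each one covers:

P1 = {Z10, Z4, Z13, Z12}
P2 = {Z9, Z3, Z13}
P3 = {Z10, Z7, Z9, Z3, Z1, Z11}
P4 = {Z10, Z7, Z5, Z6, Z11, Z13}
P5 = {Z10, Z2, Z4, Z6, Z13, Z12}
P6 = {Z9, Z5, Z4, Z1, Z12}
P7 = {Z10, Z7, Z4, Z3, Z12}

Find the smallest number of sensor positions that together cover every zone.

P3, P4, P5 together cover {Z10, Z7, Z9, Z5, Z2, Z4, Z3, Z1, Z6, Z11, Z13, Z12} — every zone.
No 2 of the 7 sensor positions cover everything (all 21 pairs fall short), so 3 is minimum.

3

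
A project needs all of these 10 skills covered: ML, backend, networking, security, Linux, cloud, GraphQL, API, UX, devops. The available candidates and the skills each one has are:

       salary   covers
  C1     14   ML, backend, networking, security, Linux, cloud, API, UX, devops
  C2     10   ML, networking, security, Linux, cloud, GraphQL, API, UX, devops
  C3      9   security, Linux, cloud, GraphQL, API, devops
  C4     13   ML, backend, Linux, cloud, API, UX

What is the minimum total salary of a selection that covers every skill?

23

C1, C3 cover every skill at salary 14 + 9 = 23.
Any cover uses at least 2 candidates; among all covering selections none totals below 23.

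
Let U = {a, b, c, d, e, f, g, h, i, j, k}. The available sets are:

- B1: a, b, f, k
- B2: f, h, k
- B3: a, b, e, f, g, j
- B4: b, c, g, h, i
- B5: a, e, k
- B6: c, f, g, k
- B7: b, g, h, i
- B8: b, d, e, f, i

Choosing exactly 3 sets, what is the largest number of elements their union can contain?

10

Choosing B1, B3, B4 covers {a, b, c, e, f, g, h, i, j, k} — 10 elements.
No choice of 3 sets does better; here d is left uncovered.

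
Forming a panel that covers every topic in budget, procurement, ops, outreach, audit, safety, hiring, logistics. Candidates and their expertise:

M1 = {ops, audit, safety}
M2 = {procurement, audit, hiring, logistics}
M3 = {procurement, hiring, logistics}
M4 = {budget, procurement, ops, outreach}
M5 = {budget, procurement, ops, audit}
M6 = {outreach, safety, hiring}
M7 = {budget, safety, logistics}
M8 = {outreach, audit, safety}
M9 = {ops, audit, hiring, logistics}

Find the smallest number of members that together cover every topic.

M1, M2, M4 together cover {budget, procurement, ops, outreach, audit, safety, hiring, logistics} — every topic.
No 2 of the 9 members cover everything (all 36 pairs fall short), so 3 is minimum.

3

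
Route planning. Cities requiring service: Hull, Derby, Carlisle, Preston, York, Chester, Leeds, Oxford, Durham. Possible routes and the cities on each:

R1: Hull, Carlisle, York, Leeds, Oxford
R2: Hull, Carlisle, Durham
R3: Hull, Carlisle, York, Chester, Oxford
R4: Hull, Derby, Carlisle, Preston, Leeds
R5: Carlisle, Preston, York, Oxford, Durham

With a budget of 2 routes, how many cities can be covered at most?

Choosing R3, R4 covers {Hull, Derby, Carlisle, Preston, York, Chester, Leeds, Oxford} — 8 cities.
No choice of 2 routes does better; here Durham is left uncovered.

8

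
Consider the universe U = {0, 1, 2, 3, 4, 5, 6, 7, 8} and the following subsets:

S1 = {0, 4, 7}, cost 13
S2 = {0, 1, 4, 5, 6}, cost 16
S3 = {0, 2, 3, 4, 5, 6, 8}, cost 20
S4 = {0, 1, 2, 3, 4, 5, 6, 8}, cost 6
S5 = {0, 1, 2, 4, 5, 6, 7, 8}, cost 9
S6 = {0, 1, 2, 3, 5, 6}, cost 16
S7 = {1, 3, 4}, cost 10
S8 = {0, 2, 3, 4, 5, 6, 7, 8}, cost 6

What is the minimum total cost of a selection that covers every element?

12

S4, S8 cover every element at cost 6 + 6 = 12.
Any cover uses at least 2 sets; among all covering selections none totals below 12.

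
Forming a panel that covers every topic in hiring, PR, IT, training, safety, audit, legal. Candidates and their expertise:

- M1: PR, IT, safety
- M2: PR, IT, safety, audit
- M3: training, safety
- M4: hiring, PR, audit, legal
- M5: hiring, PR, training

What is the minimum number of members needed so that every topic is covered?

M1, M3, M4 together cover {hiring, PR, IT, training, safety, audit, legal} — every topic.
No 2 of the 5 members cover everything (all 10 pairs fall short), so 3 is minimum.

3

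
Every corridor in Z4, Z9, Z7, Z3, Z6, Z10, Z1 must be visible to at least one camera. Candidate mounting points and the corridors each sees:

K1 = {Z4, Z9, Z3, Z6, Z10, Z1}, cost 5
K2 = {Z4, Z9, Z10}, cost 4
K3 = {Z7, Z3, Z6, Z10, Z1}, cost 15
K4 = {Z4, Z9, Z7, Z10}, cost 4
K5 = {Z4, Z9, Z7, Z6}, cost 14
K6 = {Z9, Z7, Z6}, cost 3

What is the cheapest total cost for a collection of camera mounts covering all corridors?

8

K1, K6 cover every corridor at cost 5 + 3 = 8.
Any cover uses at least 2 camera mounts; among all covering selections none totals below 8.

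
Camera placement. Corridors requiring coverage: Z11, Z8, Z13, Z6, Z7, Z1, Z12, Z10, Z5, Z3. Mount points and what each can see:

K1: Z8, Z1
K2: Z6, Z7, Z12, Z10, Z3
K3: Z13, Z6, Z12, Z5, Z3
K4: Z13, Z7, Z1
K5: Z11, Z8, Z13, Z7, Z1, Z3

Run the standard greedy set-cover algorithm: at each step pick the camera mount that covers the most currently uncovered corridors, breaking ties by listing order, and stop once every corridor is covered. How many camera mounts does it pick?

Pick 1: K5 covers 6 new corridors (Z11, Z8, Z13, Z7, Z1, Z3).
Pick 2: K2 covers 3 new corridors (Z6, Z12, Z10).
Pick 3: K3 covers 1 new corridors (Z5).
Greedy uses 3 camera mounts.

3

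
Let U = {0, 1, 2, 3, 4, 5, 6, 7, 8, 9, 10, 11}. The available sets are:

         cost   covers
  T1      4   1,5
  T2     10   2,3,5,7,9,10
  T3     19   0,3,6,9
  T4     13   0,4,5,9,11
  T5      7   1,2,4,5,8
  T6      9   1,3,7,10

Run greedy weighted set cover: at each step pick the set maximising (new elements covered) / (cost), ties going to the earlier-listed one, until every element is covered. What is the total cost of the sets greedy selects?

Pick 1: T5 adds 5 new (1, 2, 4, 5, 8) at cost 7 (ratio 5/7).
Pick 2: T2 adds 4 new (3, 7, 9, 10) at cost 10 (ratio 4/10).
Pick 3: T4 adds 2 new (0, 11) at cost 13 (ratio 2/13).
Pick 4: T3 adds 1 new (6) at cost 19 (ratio 1/19).
Greedy total cost: 7 + 10 + 13 + 19 = 49. (The true optimum is 48, so greedy overshoots here.)

49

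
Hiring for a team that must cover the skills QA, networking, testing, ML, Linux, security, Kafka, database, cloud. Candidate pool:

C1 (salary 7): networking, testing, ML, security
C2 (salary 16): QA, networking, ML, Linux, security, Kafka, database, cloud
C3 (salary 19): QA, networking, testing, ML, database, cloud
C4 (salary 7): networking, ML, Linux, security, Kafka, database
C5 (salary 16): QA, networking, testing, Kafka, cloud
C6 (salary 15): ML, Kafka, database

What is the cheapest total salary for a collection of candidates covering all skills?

23

C1, C2 cover every skill at salary 7 + 16 = 23.
Any cover uses at least 2 candidates; among all covering selections none totals below 23.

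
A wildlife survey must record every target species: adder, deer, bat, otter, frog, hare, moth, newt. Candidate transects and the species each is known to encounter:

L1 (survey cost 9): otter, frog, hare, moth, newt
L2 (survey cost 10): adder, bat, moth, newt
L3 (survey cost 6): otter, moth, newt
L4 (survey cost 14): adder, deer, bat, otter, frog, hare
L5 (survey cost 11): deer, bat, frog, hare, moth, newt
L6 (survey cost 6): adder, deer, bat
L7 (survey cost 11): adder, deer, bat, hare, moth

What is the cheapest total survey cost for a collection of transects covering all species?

L1, L6 cover every species at survey cost 9 + 6 = 15.
Any cover uses at least 2 transects; among all covering selections none totals below 15.

15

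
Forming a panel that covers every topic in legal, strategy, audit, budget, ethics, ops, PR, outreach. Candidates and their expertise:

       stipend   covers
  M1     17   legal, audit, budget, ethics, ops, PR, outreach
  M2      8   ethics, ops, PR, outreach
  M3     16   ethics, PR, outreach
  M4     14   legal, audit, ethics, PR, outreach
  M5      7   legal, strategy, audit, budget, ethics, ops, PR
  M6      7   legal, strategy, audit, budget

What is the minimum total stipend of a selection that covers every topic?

15

M2, M5 cover every topic at stipend 8 + 7 = 15.
Any cover uses at least 2 members; among all covering selections none totals below 15.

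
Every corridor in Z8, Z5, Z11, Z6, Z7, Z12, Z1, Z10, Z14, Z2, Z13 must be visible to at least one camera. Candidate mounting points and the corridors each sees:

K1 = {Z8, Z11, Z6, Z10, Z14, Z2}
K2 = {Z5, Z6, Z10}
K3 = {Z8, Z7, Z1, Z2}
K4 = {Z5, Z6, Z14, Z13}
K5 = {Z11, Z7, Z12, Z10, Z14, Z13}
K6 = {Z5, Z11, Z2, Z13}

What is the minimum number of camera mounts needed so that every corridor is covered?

K2, K3, K5 together cover {Z8, Z5, Z11, Z6, Z7, Z12, Z1, Z10, Z14, Z2, Z13} — every corridor.
No 2 of the 6 camera mounts cover everything (all 15 pairs fall short), so 3 is minimum.
Greedy (largest uncovered first) would take K1, K5, K2, K3 — 4 camera mounts — but 3 suffice.

3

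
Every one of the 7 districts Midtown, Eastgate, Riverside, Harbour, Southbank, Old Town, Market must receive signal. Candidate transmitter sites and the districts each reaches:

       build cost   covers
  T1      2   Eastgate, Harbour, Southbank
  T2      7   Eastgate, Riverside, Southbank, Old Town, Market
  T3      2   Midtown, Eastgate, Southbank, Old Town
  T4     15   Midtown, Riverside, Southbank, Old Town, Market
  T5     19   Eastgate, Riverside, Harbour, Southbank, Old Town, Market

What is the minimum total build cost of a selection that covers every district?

11

T1, T2, T3 cover every district at build cost 2 + 7 + 2 = 11.
Any cover uses at least 2 transmitter sites; among all covering selections none totals below 11.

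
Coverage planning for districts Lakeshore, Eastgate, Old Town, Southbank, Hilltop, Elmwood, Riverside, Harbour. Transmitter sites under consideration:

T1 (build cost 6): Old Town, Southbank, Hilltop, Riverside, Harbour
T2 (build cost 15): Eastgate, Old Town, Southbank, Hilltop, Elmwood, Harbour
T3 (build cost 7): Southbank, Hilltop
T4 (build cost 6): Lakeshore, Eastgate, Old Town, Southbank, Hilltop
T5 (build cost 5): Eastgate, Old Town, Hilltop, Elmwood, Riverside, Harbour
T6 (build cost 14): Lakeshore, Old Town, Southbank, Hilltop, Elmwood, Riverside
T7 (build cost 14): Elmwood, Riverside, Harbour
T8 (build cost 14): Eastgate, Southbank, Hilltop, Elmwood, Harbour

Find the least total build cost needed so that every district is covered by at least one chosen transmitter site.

11

T4, T5 cover every district at build cost 6 + 5 = 11.
Any cover uses at least 2 transmitter sites; among all covering selections none totals below 11.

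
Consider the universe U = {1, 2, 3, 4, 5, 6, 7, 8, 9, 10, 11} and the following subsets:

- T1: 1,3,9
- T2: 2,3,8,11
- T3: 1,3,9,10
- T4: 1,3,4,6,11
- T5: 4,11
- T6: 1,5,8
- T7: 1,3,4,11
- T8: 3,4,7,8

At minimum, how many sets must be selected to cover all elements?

T2, T3, T4, T6, T8 together cover {1, 2, 3, 4, 5, 6, 7, 8, 9, 10, 11} — every element.
No 4 of the 8 sets cover everything (all 70 size-4 selections fall short), so 5 is minimum.

5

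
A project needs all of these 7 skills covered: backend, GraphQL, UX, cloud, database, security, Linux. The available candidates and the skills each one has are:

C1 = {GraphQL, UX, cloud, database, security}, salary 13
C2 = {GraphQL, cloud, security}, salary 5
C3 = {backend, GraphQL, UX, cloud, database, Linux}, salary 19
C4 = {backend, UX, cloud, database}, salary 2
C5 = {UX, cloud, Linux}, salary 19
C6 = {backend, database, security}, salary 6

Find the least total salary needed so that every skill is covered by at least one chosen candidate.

C2, C3 cover every skill at salary 5 + 19 = 24.
Any cover uses at least 2 candidates; among all covering selections none totals below 24.

24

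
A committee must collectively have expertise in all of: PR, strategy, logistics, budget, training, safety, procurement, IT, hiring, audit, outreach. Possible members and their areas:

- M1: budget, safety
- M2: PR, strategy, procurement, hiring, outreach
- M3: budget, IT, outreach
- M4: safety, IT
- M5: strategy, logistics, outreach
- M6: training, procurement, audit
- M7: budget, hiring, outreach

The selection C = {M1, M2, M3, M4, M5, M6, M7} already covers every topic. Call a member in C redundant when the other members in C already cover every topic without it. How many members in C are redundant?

Drop M1: the rest still cover every topic — redundant.
Drop M2: PR uncovered — not redundant.
Drop M3: the rest still cover every topic — redundant.
Drop M4: the rest still cover every topic — redundant.
Drop M5: logistics uncovered — not redundant.
Drop M6: training, audit uncovered — not redundant.
Drop M7: the rest still cover every topic — redundant.
4 redundant: M1, M3, M4, M7.

4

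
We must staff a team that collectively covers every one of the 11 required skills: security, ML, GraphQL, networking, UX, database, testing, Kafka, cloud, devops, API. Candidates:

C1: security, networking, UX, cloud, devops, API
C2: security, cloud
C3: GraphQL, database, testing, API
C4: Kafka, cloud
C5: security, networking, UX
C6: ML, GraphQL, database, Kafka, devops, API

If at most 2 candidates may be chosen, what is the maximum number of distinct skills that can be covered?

10

Choosing C1, C6 covers {security, ML, GraphQL, networking, UX, database, Kafka, cloud, devops, API} — 10 skills.
No choice of 2 candidates does better; here testing is left uncovered.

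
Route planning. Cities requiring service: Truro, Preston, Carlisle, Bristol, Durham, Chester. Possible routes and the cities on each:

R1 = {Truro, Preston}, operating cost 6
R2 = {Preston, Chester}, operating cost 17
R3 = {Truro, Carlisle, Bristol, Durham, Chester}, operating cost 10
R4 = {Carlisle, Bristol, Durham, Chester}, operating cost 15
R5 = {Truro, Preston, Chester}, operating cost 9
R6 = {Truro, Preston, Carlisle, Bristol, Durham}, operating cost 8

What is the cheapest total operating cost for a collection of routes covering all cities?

16

R1, R3 cover every city at operating cost 6 + 10 = 16.
Any cover uses at least 2 routes; among all covering selections none totals below 16.
Greedy by coverage-per-operating cost would pick R6, R5 for 17 — worse than the optimum 16.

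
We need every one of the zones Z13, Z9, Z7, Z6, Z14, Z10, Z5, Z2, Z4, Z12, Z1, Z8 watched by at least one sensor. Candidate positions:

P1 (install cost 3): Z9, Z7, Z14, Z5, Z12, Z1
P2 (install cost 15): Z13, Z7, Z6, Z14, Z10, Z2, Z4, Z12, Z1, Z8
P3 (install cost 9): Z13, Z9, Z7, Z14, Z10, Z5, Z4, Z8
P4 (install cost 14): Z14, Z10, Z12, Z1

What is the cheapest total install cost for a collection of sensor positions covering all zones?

P1, P2 cover every zone at install cost 3 + 15 = 18.
Any cover uses at least 2 sensor positions; among all covering selections none totals below 18.

18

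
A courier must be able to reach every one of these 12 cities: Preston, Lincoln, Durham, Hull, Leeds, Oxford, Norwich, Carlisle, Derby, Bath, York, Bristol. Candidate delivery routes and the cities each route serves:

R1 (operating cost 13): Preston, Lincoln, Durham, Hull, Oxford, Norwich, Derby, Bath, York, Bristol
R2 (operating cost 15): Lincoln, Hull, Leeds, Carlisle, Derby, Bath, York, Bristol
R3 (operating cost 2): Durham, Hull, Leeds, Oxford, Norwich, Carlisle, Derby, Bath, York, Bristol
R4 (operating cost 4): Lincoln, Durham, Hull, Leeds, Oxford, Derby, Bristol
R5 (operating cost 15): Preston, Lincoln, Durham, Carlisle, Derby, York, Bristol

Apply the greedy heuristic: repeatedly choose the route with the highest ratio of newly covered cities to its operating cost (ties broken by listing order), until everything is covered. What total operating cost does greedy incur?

19

Pick 1: R3 adds 10 new (Durham, Hull, Leeds, Oxford, Norwich, Carlisle, Derby, Bath, York, Bristol) at operating cost 2 (ratio 10/2).
Pick 2: R4 adds 1 new (Lincoln) at operating cost 4 (ratio 1/4).
Pick 3: R1 adds 1 new (Preston) at operating cost 13 (ratio 1/13).
Greedy total operating cost: 2 + 4 + 13 = 19. (The true optimum is 15, so greedy overshoots here.)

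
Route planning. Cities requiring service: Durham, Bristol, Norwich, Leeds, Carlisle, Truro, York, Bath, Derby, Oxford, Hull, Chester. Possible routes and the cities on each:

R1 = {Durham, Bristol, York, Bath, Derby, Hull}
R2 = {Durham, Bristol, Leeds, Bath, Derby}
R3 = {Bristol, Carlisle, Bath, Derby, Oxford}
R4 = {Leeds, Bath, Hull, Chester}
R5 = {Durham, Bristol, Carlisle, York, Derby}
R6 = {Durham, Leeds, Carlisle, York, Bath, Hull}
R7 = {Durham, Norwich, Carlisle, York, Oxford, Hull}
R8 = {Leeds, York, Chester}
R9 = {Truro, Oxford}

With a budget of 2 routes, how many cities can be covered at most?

10

Choosing R2, R7 covers {Durham, Bristol, Norwich, Leeds, Carlisle, York, Bath, Derby, Oxford, Hull} — 10 cities.
No choice of 2 routes does better; here Truro, Chester are left uncovered.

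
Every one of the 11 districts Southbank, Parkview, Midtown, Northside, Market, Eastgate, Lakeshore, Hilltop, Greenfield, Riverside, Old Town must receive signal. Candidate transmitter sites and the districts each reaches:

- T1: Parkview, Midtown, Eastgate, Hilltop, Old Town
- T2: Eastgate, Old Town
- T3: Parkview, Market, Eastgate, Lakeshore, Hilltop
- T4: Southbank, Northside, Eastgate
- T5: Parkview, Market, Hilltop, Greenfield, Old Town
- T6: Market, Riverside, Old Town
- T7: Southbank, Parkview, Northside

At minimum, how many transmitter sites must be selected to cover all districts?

5

T1, T3, T4, T5, T6 together cover {Southbank, Parkview, Midtown, Northside, Market, Eastgate, Lakeshore, Hilltop, Greenfield, Riverside, Old Town} — every district.
No 4 of the 7 transmitter sites cover everything (all 35 size-4 selections fall short), so 5 is minimum.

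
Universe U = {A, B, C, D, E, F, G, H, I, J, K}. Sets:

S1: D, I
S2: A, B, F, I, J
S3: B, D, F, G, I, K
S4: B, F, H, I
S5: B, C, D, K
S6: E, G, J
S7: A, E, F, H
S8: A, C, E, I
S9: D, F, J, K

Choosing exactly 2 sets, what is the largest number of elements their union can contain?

9

Choosing S3, S7 covers {A, B, D, E, F, G, H, I, K} — 9 elements.
No choice of 2 sets does better; here C, J are left uncovered.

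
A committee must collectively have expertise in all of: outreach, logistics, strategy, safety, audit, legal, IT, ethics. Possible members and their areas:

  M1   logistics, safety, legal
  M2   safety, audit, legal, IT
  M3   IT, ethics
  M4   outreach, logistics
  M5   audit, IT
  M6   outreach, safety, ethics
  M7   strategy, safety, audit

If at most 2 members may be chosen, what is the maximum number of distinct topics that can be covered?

Choosing M2, M4 covers {outreach, logistics, safety, audit, legal, IT} — 6 topics.
No choice of 2 members does better; here strategy, ethics are left uncovered.

6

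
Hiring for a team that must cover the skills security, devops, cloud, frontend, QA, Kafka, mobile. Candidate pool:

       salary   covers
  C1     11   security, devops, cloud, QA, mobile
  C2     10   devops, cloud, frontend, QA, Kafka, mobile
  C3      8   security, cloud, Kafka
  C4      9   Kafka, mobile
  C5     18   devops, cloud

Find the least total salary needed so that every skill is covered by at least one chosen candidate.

18

C2, C3 cover every skill at salary 10 + 8 = 18.
Any cover uses at least 2 candidates; among all covering selections none totals below 18.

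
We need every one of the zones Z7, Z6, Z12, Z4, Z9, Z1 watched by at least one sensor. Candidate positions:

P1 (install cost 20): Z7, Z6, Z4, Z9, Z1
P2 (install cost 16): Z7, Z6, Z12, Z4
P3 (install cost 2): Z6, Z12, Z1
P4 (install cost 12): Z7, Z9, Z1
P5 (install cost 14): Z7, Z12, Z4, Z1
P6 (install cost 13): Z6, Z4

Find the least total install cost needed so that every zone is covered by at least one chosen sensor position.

22

P1, P3 cover every zone at install cost 20 + 2 = 22.
Any cover uses at least 2 sensor positions; among all covering selections none totals below 22.
Greedy by coverage-per-install cost would pick P3, P4, P6 for 27 — worse than the optimum 22.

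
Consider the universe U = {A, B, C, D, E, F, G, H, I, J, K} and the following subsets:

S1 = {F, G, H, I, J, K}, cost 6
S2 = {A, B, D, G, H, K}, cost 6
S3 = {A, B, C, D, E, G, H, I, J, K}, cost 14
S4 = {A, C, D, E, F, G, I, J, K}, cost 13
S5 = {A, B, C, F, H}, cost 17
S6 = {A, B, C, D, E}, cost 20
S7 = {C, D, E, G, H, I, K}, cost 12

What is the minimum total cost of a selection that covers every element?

S2, S4 cover every element at cost 6 + 13 = 19.
Any cover uses at least 2 sets; among all covering selections none totals below 19.

19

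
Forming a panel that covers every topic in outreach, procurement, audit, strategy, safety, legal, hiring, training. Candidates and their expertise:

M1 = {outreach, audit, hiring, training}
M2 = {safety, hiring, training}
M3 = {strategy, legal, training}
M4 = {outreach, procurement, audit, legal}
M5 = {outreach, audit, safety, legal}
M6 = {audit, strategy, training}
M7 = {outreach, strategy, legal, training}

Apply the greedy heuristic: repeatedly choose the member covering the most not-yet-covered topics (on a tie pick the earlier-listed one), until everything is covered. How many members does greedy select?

4

Pick 1: M1 covers 4 new topics (outreach, audit, hiring, training).
Pick 2: M3 covers 2 new topics (strategy, legal).
Pick 3: M2 covers 1 new topics (safety).
Pick 4: M4 covers 1 new topics (procurement).
Greedy uses 4 members. (The true minimum is 3.)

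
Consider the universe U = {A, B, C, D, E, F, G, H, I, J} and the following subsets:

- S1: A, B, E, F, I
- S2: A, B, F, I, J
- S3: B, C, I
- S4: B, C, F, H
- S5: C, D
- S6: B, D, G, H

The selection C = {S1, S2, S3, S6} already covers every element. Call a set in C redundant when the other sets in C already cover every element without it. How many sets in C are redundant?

Drop S1: E uncovered — not redundant.
Drop S2: J uncovered — not redundant.
Drop S3: C uncovered — not redundant.
Drop S6: D, G, H uncovered — not redundant.
None of the sets in C is redundant.

0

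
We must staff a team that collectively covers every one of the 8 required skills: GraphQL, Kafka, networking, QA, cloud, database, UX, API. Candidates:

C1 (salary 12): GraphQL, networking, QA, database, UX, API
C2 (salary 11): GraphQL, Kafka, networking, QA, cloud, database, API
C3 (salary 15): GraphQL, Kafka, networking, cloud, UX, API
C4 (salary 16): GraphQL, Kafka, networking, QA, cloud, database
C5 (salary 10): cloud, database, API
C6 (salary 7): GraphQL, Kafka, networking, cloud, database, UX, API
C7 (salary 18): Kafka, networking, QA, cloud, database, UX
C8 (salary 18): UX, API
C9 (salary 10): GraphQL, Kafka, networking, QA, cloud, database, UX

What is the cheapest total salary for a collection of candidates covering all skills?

17

C6, C9 cover every skill at salary 7 + 10 = 17.
Any cover uses at least 2 candidates; among all covering selections none totals below 17.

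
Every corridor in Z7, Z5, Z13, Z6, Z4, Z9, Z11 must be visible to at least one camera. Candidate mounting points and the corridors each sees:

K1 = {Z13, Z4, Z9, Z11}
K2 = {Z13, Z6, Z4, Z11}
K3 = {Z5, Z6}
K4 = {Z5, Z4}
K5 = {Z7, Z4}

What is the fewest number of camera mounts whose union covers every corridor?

3

K1, K3, K5 together cover {Z7, Z5, Z13, Z6, Z4, Z9, Z11} — every corridor.
No 2 of the 5 camera mounts cover everything (all 10 pairs fall short), so 3 is minimum.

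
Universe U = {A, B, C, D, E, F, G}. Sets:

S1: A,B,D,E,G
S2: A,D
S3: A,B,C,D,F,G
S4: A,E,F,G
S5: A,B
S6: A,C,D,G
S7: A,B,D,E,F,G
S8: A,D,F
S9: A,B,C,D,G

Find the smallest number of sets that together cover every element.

S1, S3 together cover {A, B, C, D, E, F, G} — every element.
No single set contains all 7 elements, so 2 is optimal.

2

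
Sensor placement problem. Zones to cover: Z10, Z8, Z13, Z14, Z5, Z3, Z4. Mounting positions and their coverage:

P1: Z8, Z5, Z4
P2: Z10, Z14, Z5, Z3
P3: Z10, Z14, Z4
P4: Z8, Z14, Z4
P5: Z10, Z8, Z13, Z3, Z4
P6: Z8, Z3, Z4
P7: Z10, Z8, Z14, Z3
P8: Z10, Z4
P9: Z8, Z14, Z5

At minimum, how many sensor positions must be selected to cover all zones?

P2, P5 together cover {Z10, Z8, Z13, Z14, Z5, Z3, Z4} — every zone.
No single sensor position contains all 7 zones, so 2 is optimal.

2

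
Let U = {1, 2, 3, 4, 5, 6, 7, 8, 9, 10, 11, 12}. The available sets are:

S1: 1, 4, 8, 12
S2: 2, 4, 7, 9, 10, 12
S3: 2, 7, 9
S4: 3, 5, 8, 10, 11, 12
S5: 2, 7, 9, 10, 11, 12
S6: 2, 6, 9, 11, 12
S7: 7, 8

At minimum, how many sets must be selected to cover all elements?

4

S1, S2, S4, S6 together cover {1, 2, 3, 4, 5, 6, 7, 8, 9, 10, 11, 12} — every element.
No 3 of the 7 sets cover everything (all 35 triples fall short), so 4 is minimum.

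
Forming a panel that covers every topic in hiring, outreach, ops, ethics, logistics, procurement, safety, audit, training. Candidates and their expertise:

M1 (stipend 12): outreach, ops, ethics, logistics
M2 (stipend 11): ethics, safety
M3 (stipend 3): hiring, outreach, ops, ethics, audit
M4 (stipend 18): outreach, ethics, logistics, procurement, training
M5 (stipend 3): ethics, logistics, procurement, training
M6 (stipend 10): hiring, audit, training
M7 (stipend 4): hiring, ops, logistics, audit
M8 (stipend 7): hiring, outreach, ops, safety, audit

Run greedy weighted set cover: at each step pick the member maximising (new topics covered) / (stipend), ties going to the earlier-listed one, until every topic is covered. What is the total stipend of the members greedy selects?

Pick 1: M3 adds 5 new (hiring, outreach, ops, ethics, audit) at stipend 3 (ratio 5/3).
Pick 2: M5 adds 3 new (logistics, procurement, training) at stipend 3 (ratio 3/3).
Pick 3: M8 adds 1 new (safety) at stipend 7 (ratio 1/7).
Greedy total stipend: 3 + 3 + 7 = 13. (The true optimum is 10, so greedy overshoots here.)

13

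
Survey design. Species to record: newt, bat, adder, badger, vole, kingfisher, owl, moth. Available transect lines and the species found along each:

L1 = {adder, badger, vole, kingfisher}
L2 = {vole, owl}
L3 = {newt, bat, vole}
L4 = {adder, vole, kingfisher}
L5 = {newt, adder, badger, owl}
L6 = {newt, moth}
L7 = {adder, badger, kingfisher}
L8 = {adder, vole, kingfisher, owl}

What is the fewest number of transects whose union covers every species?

4

L1, L2, L3, L6 together cover {newt, bat, adder, badger, vole, kingfisher, owl, moth} — every species.
No 3 of the 8 transects cover everything (all 56 triples fall short), so 4 is minimum.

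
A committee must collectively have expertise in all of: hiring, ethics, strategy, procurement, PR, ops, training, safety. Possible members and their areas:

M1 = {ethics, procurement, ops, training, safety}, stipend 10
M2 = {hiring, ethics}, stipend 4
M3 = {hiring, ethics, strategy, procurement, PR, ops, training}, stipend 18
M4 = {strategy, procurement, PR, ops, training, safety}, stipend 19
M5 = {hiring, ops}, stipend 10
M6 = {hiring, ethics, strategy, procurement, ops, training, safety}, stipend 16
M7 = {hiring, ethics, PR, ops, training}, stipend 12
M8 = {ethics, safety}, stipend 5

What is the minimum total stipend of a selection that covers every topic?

23

M2, M4 cover every topic at stipend 4 + 19 = 23.
Any cover uses at least 2 members; among all covering selections none totals below 23.
Greedy by coverage-per-stipend would pick M1, M2, M3 for 32 — worse than the optimum 23.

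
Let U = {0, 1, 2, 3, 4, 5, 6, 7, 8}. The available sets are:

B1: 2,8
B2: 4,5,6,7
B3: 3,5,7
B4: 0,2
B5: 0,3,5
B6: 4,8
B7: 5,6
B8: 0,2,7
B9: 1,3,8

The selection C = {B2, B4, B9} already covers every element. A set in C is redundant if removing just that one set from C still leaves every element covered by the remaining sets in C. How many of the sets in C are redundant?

0

Drop B2: 4, 5, 6, 7 uncovered — not redundant.
Drop B4: 0, 2 uncovered — not redundant.
Drop B9: 1, 3, 8 uncovered — not redundant.
None of the sets in C is redundant.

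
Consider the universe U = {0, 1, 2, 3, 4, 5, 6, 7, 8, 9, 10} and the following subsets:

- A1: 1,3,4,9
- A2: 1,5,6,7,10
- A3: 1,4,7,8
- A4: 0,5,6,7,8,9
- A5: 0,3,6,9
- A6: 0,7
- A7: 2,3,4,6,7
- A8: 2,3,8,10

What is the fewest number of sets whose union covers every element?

A1, A4, A8 together cover {0, 1, 2, 3, 4, 5, 6, 7, 8, 9, 10} — every element.
No 2 of the 8 sets cover everything (all 28 pairs fall short), so 3 is minimum.

3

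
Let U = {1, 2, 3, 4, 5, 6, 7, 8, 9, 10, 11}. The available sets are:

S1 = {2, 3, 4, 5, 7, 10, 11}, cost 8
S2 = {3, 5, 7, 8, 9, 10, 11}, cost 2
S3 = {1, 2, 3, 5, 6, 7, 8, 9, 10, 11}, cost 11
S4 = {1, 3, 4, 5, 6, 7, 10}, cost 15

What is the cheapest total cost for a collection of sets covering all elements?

19

S1, S3 cover every element at cost 8 + 11 = 19.
Any cover uses at least 2 sets; among all covering selections none totals below 19.
Greedy by coverage-per-cost would pick S2, S3, S1 for 21 — worse than the optimum 19.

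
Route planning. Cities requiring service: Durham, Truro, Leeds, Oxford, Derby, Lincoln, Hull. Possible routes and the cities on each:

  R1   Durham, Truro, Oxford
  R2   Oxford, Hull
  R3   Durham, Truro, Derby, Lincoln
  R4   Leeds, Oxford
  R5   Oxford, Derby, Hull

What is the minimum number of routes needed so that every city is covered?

3

R2, R3, R4 together cover {Durham, Truro, Leeds, Oxford, Derby, Lincoln, Hull} — every city.
No 2 of the 5 routes cover everything (all 10 pairs fall short), so 3 is minimum.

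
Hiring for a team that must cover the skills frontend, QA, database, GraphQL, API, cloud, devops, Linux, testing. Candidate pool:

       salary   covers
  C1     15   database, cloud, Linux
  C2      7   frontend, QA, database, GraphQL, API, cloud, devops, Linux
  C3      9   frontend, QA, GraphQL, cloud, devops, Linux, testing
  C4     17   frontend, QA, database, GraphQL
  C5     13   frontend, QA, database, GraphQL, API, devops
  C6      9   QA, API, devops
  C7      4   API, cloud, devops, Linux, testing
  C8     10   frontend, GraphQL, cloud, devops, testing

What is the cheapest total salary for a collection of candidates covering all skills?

11

C2, C7 cover every skill at salary 7 + 4 = 11.
Any cover uses at least 2 candidates; among all covering selections none totals below 11.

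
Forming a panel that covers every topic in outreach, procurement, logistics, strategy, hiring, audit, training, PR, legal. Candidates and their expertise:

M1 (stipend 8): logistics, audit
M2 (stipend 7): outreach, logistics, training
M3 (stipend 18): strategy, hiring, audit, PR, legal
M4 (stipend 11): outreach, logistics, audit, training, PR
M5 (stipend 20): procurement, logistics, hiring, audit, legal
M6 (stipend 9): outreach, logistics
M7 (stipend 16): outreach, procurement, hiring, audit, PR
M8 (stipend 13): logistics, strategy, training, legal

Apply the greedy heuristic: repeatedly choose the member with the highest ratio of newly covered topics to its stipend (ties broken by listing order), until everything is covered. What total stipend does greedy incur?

Pick 1: M4 adds 5 new (outreach, logistics, audit, training, PR) at stipend 11 (ratio 5/11).
Pick 2: M3 adds 3 new (strategy, hiring, legal) at stipend 18 (ratio 3/18).
Pick 3: M7 adds 1 new (procurement) at stipend 16 (ratio 1/16).
Greedy total stipend: 11 + 18 + 16 = 45. (The true optimum is 29, so greedy overshoots here.)

45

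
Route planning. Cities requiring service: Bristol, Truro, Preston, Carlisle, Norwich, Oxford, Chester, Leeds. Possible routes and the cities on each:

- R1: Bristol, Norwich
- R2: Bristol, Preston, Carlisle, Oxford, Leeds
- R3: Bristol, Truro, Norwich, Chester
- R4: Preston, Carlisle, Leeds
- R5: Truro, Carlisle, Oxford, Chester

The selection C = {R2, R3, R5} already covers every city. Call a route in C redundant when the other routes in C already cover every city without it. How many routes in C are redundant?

1

Drop R2: Preston, Leeds uncovered — not redundant.
Drop R3: Norwich uncovered — not redundant.
Drop R5: the rest still cover every city — redundant.
1 redundant: R5.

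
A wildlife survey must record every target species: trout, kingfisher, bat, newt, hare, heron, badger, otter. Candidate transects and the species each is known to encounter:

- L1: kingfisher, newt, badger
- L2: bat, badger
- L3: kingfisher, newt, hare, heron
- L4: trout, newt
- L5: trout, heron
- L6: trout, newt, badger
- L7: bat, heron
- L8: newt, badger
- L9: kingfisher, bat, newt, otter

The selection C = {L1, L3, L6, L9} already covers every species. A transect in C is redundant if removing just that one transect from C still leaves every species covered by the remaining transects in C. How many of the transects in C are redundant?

Drop L1: the rest still cover every species — redundant.
Drop L3: hare, heron uncovered — not redundant.
Drop L6: trout uncovered — not redundant.
Drop L9: bat, otter uncovered — not redundant.
1 redundant: L1.

1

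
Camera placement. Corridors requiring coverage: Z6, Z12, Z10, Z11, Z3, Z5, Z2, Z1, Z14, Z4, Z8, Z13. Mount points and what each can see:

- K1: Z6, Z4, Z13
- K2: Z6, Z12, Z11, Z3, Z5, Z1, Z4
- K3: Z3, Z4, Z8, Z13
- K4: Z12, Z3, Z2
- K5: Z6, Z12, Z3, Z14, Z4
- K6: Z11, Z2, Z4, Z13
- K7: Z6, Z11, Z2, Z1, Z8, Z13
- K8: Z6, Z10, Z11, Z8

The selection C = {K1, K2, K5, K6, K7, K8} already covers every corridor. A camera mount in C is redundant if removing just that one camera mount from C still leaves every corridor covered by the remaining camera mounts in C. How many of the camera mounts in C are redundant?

3

Drop K1: the rest still cover every corridor — redundant.
Drop K2: Z5 uncovered — not redundant.
Drop K5: Z14 uncovered — not redundant.
Drop K6: the rest still cover every corridor — redundant.
Drop K7: the rest still cover every corridor — redundant.
Drop K8: Z10 uncovered — not redundant.
3 redundant: K1, K6, K7.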